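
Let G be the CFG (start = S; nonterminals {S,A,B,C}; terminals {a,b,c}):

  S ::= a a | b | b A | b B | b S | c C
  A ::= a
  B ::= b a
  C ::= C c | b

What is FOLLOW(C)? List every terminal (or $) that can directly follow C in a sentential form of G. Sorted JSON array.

Compute FIRST by fixpoint:
round 1:
  A via A→a: +{a}
  B via B→b a: +{b}
  C via C→b: +{b}
  S via S→a a: +{a}
  S via S→b: +{b}
  S via S→c C: +{c}
  FIRST[S]={a,b,c}  FIRST[A]={a}  FIRST[B]={b}  FIRST[C]={b}
round 2: — fixpoint
  FIRST[S]={a,b,c}  FIRST[A]={a}  FIRST[B]={b}  FIRST[C]={b}

FOLLOW sets:
initialize: $ ∈ FOLLOW(S)
iter 1:
  C→C c: FOLLOW(C) ⊇ FIRST(c) = {c}; new: +{c}
  S→b A: FOLLOW(A) ⊇ FOLLOW(S) ⊇ {$}; new: +{$}
  S→b B: FOLLOW(B) ⊇ FOLLOW(S) ⊇ {$}; new: +{$}
  S→c C: FOLLOW(C) ⊇ FOLLOW(S) ⊇ {$}; new: +{$}
  FOLLOW(S)={$}  FOLLOW(A)={$}  FOLLOW(B)={$}  FOLLOW(C)={$,c}
iter 2: (no change)
  FOLLOW(S)={$}  FOLLOW(A)={$}  FOLLOW(B)={$}  FOLLOW(C)={$,c}

FOLLOW(C) = ["$", "c"]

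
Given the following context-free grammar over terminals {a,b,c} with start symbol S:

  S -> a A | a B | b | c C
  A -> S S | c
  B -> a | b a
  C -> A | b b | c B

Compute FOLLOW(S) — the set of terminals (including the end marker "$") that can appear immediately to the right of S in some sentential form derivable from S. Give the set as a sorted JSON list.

FIRST sets, iterate to fixpoint:
iter 1:
  A via A→c: +{c}
  B via B→a: +{a}
  B via B→b a: +{b}
  C via C→A: +{c}
  C via C→b b: +{b}
  S via S→a A: +{a}
  S via S→b: +{b}
  S via S→c C: +{c}
  FIRST[S]={a,b,c}  FIRST[A]={c}  FIRST[B]={a,b}  FIRST[C]={b,c}
iter 2:
  A via A→S S: +{a,b}
  C via C→A: +{a}
  FIRST[S]={a,b,c}  FIRST[A]={a,b,c}  FIRST[B]={a,b}  FIRST[C]={a,b,c}
iter 3: done
  FIRST[S]={a,b,c}  FIRST[A]={a,b,c}  FIRST[B]={a,b}  FIRST[C]={a,b,c}

FOLLOW iteration:
FOLLOW(S) := {$}
pass 1:
  A→S S: FOLLOW(S) ⊇ FIRST(S) = {a,b,c}; new: +{a,b,c}
  S→a A: FOLLOW(A) ⊇ FOLLOW(S) ⊇ {$,a,b,c}; new: +{$,a,b,c}
  S→a B: FOLLOW(B) ⊇ FOLLOW(S) ⊇ {$,a,b,c}; new: +{$,a,b,c}
  S→c C: FOLLOW(C) ⊇ FOLLOW(S) ⊇ {$,a,b,c}; new: +{$,a,b,c}
  S: {$,a,b,c}  A: {$,a,b,c}  B: {$,a,b,c}  C: {$,a,b,c}
pass 2: (no change)
  S: {$,a,b,c}  A: {$,a,b,c}  B: {$,a,b,c}  C: {$,a,b,c}

FOLLOW(S) = ["$", "a", "b", "c"]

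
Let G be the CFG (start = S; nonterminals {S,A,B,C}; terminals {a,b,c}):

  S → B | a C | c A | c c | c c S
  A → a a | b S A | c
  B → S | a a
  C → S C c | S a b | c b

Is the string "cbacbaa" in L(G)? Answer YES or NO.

CNF form of G:
  S -> T0 C | T0 T0 | T2 A | T2 T2 | T2 X7
  A -> T0 T0 | T1 X3 | c
  B -> T0 C | T0 T0 | T2 A | T2 T2 | T2 X4
  C -> S X5 | S X6 | T2 T1
  T0 -> a
  T1 -> b
  T2 -> c
  X3 -> S A
  X4 -> T2 S
  X5 -> C T2
  X6 -> T0 T1
  X7 -> T2 S

Fill CYK table bottom-up:
  cell(0,0) c: {A,T2}  orig:{A}
  cell(1,1) b: {T1}  orig:{}
  cell(2,2) a: {T0}  orig:{}
  cell(3,3) c: {A,T2}  orig:{A}
  cell(4,4) b: {T1}  orig:{}
  cell(5,5) a: {T0}  orig:{}
  cell(6,6) a: {T0}  orig:{}
  cell(0,1) cb: {C}
  cell(1,2) ba: ∅
  cell(2,3) ac: ∅
  cell(3,4) cb: {C}
  cell(4,5) ba: ∅
  cell(5,6) aa: {A,B,S}
  cell(0,2) cba: ∅
  cell(1,3) bac: ∅
  cell(2,4) acb: {B,S}
  cell(3,5) cba: ∅
  cell(4,6) baa: ∅
  cell(0,3) cbac: ∅
  cell(1,4) bacb: ∅
  cell(2,5) acba: ∅
  cell(3,6) cbaa: ∅
  cell(0,4) cbacb: ∅
  cell(1,5) bacba: ∅
  cell(2,6) acbaa: {X3}  orig:{}
  cell(0,5) cbacba: ∅
  cell(1,6) bacbaa: {A}
  cell(0,6) cbacbaa: {B,S}

S ∈ T[0,6] ⇒ YES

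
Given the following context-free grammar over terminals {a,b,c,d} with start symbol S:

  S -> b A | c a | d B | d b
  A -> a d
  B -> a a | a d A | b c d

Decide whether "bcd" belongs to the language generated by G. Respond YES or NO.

Convert to CNF:
  S -> T1 B | T1 T2 | T2 A | T3 T0
  A -> T0 T1
  B -> T0 T0 | T0 X4 | T2 X5
  T0 -> a
  T1 -> d
  T2 -> b
  T3 -> c
  X4 -> T1 A
  X5 -> T3 T1

CYK fill:
  T[0,0] 'b' = {T2}  orig:{}
  T[1,1] 'c' = {T3}  orig:{}
  T[2,2] 'd' = {T1}  orig:{}
  T[0,1] 'bc' = ∅
  T[1,2] 'cd' = {X5}  orig:{}
  T[0,2] 'bcd' = {B}

S ∉ T[0,2] ⇒ NO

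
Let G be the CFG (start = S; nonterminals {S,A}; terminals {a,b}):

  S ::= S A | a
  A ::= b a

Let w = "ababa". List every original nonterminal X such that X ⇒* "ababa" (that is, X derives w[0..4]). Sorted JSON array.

Convert to CNF:
  S -> S A | a
  A -> T0 T1
  T0 -> b
  T1 -> a

CYK fill, restricted to cells inside w[0..4]:
  cell(0,0) a: {S,T1}  orig:{S}
  cell(1,1) b: {T0}  orig:{}
  cell(2,2) a: {S,T1}  orig:{S}
  cell(3,3) b: {T0}  orig:{}
  cell(4,4) a: {S,T1}  orig:{S}
  cell(0,1) ab: ∅
  cell(1,2) ba: {A}
  cell(2,3) ab: ∅
  cell(3,4) ba: {A}
  cell(0,2) aba: {S}
  cell(1,3) bab: ∅
  cell(2,4) aba: {S}
  cell(0,3) abab: ∅
  cell(1,4) baba: ∅
  cell(0,4) ababa: {S}

Original NTs in T[0,4] deriving "ababa": ["S"]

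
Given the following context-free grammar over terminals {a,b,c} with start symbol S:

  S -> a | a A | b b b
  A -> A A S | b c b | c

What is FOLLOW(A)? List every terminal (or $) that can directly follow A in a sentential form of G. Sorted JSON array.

FIRST sets, iterate to fixpoint:
pass 1:
  A via A→b c b: +{b}
  A via A→c: +{c}
  S via S→a: +{a}
  S via S→b b b: +{b}
  FIRST(S)={a,b}  FIRST(A)={b,c}
pass 2: (stable)
  FIRST(S)={a,b}  FIRST(A)={b,c}

FOLLOW iteration:
seed FOLLOW(S) with $
pass 1:
  A→A A S: FOLLOW(A) ⊇ FIRST(A) = {b,c}; new: +{b,c}
  A→A A S: FOLLOW(A) ⊇ FIRST(S) = {a,b}; new: +{a}
  A→A A S: FOLLOW(S) ⊇ FOLLOW(A) ⊇ {a,b,c}; new: +{a,b,c}
  S→a A: FOLLOW(A) ⊇ FOLLOW(S) ⊇ {$,a,b,c}; new: +{$}
  S: {$,a,b,c}  A: {$,a,b,c}
pass 2: done
  S: {$,a,b,c}  A: {$,a,b,c}

FOLLOW(A) = ["$", "a", "b", "c"]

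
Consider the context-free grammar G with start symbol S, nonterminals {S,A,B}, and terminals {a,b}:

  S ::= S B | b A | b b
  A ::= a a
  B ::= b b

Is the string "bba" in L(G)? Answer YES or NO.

Convert to CNF:
  S -> S B | T1 A | T1 T1
  A -> T0 T0
  B -> T1 T1
  T0 -> a
  T1 -> b

CYK table (by increasing span):
  cell(0,0) b: {T1}  orig:{}
  cell(1,1) b: {T1}  orig:{}
  cell(2,2) a: {T0}  orig:{}
  cell(0,1) bb: {B,S}
  cell(1,2) ba: ∅
  cell(0,2) bba: ∅

S ∉ T[0,2] ⇒ NO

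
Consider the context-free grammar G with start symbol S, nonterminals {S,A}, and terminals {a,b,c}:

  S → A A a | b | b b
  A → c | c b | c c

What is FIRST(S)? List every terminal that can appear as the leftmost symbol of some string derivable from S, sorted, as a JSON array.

FIRST sets, iterate to fixpoint:
round 1:
  A via A→c: +{c}
  S via S→A A a: +{c}
  S via S→b: +{b}
  S: {b,c}  A: {c}
round 2: done
  S: {b,c}  A: {c}

FIRST(S) = ["b", "c"]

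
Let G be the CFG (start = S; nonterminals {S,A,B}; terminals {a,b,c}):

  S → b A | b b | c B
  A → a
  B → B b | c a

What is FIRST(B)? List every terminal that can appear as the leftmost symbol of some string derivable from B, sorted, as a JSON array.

Compute FIRST by fixpoint:
round 1:
  A via A→a: +{a}
  B via B→c a: +{c}
  S via S→b A: +{b}
  S via S→c B: +{c}
  FIRST(S)={b,c}  FIRST(A)={a}  FIRST(B)={c}
round 2: (stable)
  FIRST(S)={b,c}  FIRST(A)={a}  FIRST(B)={c}

FIRST(B) = ["c"]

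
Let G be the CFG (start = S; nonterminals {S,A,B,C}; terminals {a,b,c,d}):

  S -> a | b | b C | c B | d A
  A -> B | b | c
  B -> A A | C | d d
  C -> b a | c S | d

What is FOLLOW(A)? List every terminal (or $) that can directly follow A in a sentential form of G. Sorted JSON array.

FIRST iteration:
pass 1:
  A via A→b: +{b}
  A via A→c: +{c}
  B via B→A A: +{b,c}
  B via B→d d: +{d}
  C via C→b a: +{b}
  C via C→c S: +{c}
  C via C→d: +{d}
  S via S→a: +{a}
  S via S→b: +{b}
  S via S→c B: +{c}
  S via S→d A: +{d}
  S: {a,b,c,d}  A: {b,c}  B: {b,c,d}  C: {b,c,d}
pass 2:
  A via A→B: +{d}
  S: {a,b,c,d}  A: {b,c,d}  B: {b,c,d}  C: {b,c,d}
pass 3: (no change)
  S: {a,b,c,d}  A: {b,c,d}  B: {b,c,d}  C: {b,c,d}

Compute FOLLOW by fixpoint:
initialize: $ ∈ FOLLOW(S)
[1]
  B→A A: FOLLOW(A) ⊇ FIRST(A) = {b,c,d}; new: +{b,c,d}
  S→b C: FOLLOW(C) ⊇ FOLLOW(S) ⊇ {$}; new: +{$}
  S→c B: FOLLOW(B) ⊇ FOLLOW(S) ⊇ {$}; new: +{$}
  S→d A: FOLLOW(A) ⊇ FOLLOW(S) ⊇ {$}; new: +{$}
  FOLLOW(S)={$}  FOLLOW(A)={$,b,c,d}  FOLLOW(B)={$}  FOLLOW(C)={$}
[2]
  A→B: FOLLOW(B) ⊇ FOLLOW(A) ⊇ {$,b,c,d}; new: +{b,c,d}
  B→C: FOLLOW(C) ⊇ FOLLOW(B) ⊇ {$,b,c,d}; new: +{b,c,d}
  C→c S: FOLLOW(S) ⊇ FOLLOW(C) ⊇ {$,b,c,d}; new: +{b,c,d}
  FOLLOW(S)={$,b,c,d}  FOLLOW(A)={$,b,c,d}  FOLLOW(B)={$,b,c,d}  FOLLOW(C)={$,b,c,d}
[3] — fixpoint
  FOLLOW(S)={$,b,c,d}  FOLLOW(A)={$,b,c,d}  FOLLOW(B)={$,b,c,d}  FOLLOW(C)={$,b,c,d}

FOLLOW(A) = ["$", "b", "c", "d"]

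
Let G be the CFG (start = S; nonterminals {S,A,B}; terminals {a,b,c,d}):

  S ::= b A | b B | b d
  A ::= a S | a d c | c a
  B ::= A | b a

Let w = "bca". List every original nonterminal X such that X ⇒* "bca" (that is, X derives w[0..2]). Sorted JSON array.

CNF form of G:
  S -> T3 A | T3 B | T3 T1
  A -> T0 S | T0 X4 | T2 T0
  B -> T0 S | T0 X5 | T2 T0 | T3 T0
  T0 -> a
  T1 -> d
  T2 -> c
  T3 -> b
  X4 -> T1 T2
  X5 -> T1 T2

Fill CYK table bottom-up (cells [i..j] with 0 ≤ i ≤ j ≤ 2 only):
  [0..0]={T3}  "b"  orig:{}
  [1..1]={T2}  "c"  orig:{}
  [2..2]={T0}  "a"  orig:{}
  [0..1]=∅  "bc"
  [1..2]={A,B}  "ca"
  [0..2]={S}  "bca"

Original NTs in T[0,2] deriving "bca": ["S"]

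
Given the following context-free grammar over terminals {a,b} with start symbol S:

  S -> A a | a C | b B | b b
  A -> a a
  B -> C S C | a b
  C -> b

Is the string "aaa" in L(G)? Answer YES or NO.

Convert to CNF:
  S -> A T0 | T0 C | T1 B | T1 T1
  A -> T0 T0
  B -> C X2 | T0 T1
  C -> b
  T0 -> a
  T1 -> b
  X2 -> S C

Fill CYK table bottom-up:
  [0..0]={T0}  "a"  orig:{}
  [1..1]={T0}  "a"  orig:{}
  [2..2]={T0}  "a"  orig:{}
  [0..1]={A}  "aa"
  [1..2]={A}  "aa"
  [0..2]={S}  "aaa"

S ∈ T[0,2] ⇒ YES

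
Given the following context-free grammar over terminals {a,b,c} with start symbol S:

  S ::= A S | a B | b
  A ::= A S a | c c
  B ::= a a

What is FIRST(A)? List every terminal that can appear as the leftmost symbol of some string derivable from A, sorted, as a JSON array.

FIRST iteration:
[1]
  A via A→c c: +{c}
  B via B→a a: +{a}
  S via S→A S: +{c}
  S via S→a B: +{a}
  S via S→b: +{b}
  FIRST[S]={a,b,c}  FIRST[A]={c}  FIRST[B]={a}
[2] (stable)
  FIRST[S]={a,b,c}  FIRST[A]={c}  FIRST[B]={a}

FIRST(A) = ["c"]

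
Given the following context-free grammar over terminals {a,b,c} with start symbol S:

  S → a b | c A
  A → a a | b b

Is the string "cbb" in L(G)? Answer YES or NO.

Convert to CNF:
  S -> T0 T1 | T2 A
  A -> T0 T0 | T1 T1
  T0 -> a
  T1 -> b
  T2 -> c

Fill CYK table bottom-up:
  T[0,0] 'c' = {T2}  orig:{}
  T[1,1] 'b' = {T1}  orig:{}
  T[2,2] 'b' = {T1}  orig:{}
  T[0,1] 'cb' = ∅
  T[1,2] 'bb' = {A}
  T[0,2] 'cbb' = {S}

S ∈ T[0,2] ⇒ YES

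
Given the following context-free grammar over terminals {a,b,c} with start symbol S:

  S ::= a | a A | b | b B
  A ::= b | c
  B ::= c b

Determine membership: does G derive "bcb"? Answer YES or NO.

CNF form of G:
  S -> T1 B | T2 A | a | b
  A -> b | c
  B -> T0 T1
  T0 -> c
  T1 -> b
  T2 -> a

CYK fill:
  cell(0,0) b: {A,S,T1}  orig:{A,S}
  cell(1,1) c: {A,T0}  orig:{A}
  cell(2,2) b: {A,S,T1}  orig:{A,S}
  cell(0,1) bc: ∅
  cell(1,2) cb: {B}
  cell(0,2) bcb: {S}

S ∈ T[0,2] ⇒ YES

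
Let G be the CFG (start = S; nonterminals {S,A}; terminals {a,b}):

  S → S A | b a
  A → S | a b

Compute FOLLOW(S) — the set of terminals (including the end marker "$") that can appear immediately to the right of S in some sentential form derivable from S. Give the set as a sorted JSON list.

FIRST iteration:
round 1:
  A via A→a b: +{a}
  S via S→b a: +{b}
  S: {b}  A: {a}
round 2:
  A via A→S: +{b}
  S: {b}  A: {a,b}
round 3: (stable)
  S: {b}  A: {a,b}

Compute FOLLOW by fixpoint:
initialize: $ ∈ FOLLOW(S)
iter 1:
  S→S A: FOLLOW(S) ⊇ FIRST(A) = {a,b}; new: +{a,b}
  S→S A: FOLLOW(A) ⊇ FOLLOW(S) ⊇ {$,a,b}; new: +{$,a,b}
  FOLLOW(S)={$,a,b}  FOLLOW(A)={$,a,b}
iter 2: (stable)
  FOLLOW(S)={$,a,b}  FOLLOW(A)={$,a,b}

FOLLOW(S) = ["$", "a", "b"]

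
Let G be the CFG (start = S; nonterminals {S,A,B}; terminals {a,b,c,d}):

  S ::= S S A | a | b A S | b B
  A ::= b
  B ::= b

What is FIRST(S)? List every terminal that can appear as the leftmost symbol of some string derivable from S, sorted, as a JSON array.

Compute FIRST by fixpoint:
round 1:
  A via A→b: +{b}
  B via B→b: +{b}
  S via S→a: +{a}
  S via S→b A S: +{b}
  FIRST[S]={a,b}  FIRST[A]={b}  FIRST[B]={b}
round 2: — fixpoint
  FIRST[S]={a,b}  FIRST[A]={b}  FIRST[B]={b}

FIRST(S) = ["a", "b"]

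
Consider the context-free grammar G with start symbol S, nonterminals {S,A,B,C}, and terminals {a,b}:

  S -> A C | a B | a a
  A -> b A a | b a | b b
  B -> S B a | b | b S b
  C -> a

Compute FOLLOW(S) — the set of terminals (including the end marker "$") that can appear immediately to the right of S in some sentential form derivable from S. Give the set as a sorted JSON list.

FIRST sets, iterate to fixpoint:
iter 1:
  A via A→b A a: +{b}
  B via B→b: +{b}
  C via C→a: +{a}
  S via S→A C: +{b}
  S via S→a B: +{a}
  FIRST(S)={a,b}  FIRST(A)={b}  FIRST(B)={b}  FIRST(C)={a}
iter 2:
  B via B→S B a: +{a}
  FIRST(S)={a,b}  FIRST(A)={b}  FIRST(B)={a,b}  FIRST(C)={a}
iter 3: — fixpoint
  FIRST(S)={a,b}  FIRST(A)={b}  FIRST(B)={a,b}  FIRST(C)={a}

Compute FOLLOW by fixpoint:
seed FOLLOW(S) with $
[1]
  A→b A a: FOLLOW(A) ⊇ FIRST(a) = {a}; new: +{a}
  B→S B a: FOLLOW(S) ⊇ FIRST(B) = {a,b}; new: +{a,b}
  B→S B a: FOLLOW(B) ⊇ FIRST(a) = {a}; new: +{a}
  S→A C: FOLLOW(C) ⊇ FOLLOW(S) ⊇ {$,a,b}; new: +{$,a,b}
  S→a B: FOLLOW(B) ⊇ FOLLOW(S) ⊇ {$,a,b}; new: +{$,b}
  S: {$,a,b}  A: {a}  B: {$,a,b}  C: {$,a,b}
[2] (stable)
  S: {$,a,b}  A: {a}  B: {$,a,b}  C: {$,a,b}

FOLLOW(S) = ["$", "a", "b"]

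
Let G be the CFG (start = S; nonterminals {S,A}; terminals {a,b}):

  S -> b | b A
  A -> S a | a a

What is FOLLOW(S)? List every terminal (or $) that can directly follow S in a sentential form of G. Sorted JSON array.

FIRST sets, iterate to fixpoint:
iter 1:
  A via A→a a: +{a}
  S via S→b: +{b}
  FIRST(S)={b}  FIRST(A)={a}
iter 2:
  A via A→S a: +{b}
  FIRST(S)={b}  FIRST(A)={a,b}
iter 3: — fixpoint
  FIRST(S)={b}  FIRST(A)={a,b}

FOLLOW sets:
FOLLOW(S) := {$}
[1]
  A→S a: FOLLOW(S) ⊇ FIRST(a) = {a}; new: +{a}
  S→b A: FOLLOW(A) ⊇ FOLLOW(S) ⊇ {$,a}; new: +{$,a}
  S: {$,a}  A: {$,a}
[2] (stable)
  S: {$,a}  A: {$,a}

FOLLOW(S) = ["$", "a"]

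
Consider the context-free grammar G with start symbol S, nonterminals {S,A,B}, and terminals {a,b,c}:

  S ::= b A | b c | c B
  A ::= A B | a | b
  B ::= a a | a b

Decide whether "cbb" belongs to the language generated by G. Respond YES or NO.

Convert to CNF:
  S -> T1 A | T1 T2 | T2 B
  A -> A B | a | b
  B -> T0 T0 | T0 T1
  T0 -> a
  T1 -> b
  T2 -> c

CYK table (by increasing span):
  [0..0]={T2}  "c"  orig:{}
  [1..1]={A,T1}  "b"  orig:{A}
  [2..2]={A,T1}  "b"  orig:{A}
  [0..1]=∅  "cb"
  [1..2]={S}  "bb"
  [0..2]=∅  "cbb"

S ∉ T[0,2] ⇒ NO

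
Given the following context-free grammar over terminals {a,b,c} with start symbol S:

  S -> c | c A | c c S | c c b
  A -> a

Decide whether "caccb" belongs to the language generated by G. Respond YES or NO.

Convert to CNF:
  S -> T0 A | T0 X2 | T0 X3 | c
  A -> a
  T0 -> c
  T1 -> b
  X2 -> T0 S
  X3 -> T0 T1

CYK table (by increasing span):
  T[0,0] 'c' = {S,T0}  orig:{S}
  T[1,1] 'a' = {A}
  T[2,2] 'c' = {S,T0}  orig:{S}
  T[3,3] 'c' = {S,T0}  orig:{S}
  T[4,4] 'b' = {T1}  orig:{}
  T[0,1] 'ca' = {S}
  T[1,2] 'ac' = ∅
  T[2,3] 'cc' = {X2}  orig:{}
  T[3,4] 'cb' = {X3}  orig:{}
  T[0,2] 'cac' = ∅
  T[1,3] 'acc' = ∅
  T[2,4] 'ccb' = {S}
  T[0,3] 'cacc' = ∅
  T[1,4] 'accb' = ∅
  T[0,4] 'caccb' = ∅

S ∉ T[0,4] ⇒ NO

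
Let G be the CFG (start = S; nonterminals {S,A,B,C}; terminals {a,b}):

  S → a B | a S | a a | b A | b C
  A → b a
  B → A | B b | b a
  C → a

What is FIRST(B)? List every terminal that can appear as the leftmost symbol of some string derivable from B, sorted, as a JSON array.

FIRST sets, iterate to fixpoint:
round 1:
  A via A→b a: +{b}
  B via B→A: +{b}
  C via C→a: +{a}
  S via S→a B: +{a}
  S via S→b A: +{b}
  FIRST[S]={a,b}  FIRST[A]={b}  FIRST[B]={b}  FIRST[C]={a}
round 2: done
  FIRST[S]={a,b}  FIRST[A]={b}  FIRST[B]={b}  FIRST[C]={a}

FIRST(B) = ["b"]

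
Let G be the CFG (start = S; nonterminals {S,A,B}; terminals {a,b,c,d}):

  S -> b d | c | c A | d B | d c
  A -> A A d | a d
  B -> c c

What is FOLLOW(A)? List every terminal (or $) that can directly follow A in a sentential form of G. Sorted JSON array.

Compute FIRST by fixpoint:
pass 1:
  A via A→a d: +{a}
  B via B→c c: +{c}
  S via S→b d: +{b}
  S via S→c: +{c}
  S via S→d B: +{d}
  S: {b,c,d}  A: {a}  B: {c}
pass 2: (no change)
  S: {b,c,d}  A: {a}  B: {c}

Compute FOLLOW by fixpoint:
seed FOLLOW(S) with $
round 1:
  A→A A d: FOLLOW(A) ⊇ FIRST(A) = {a}; new: +{a}
  A→A A d: FOLLOW(A) ⊇ FIRST(d) = {d}; new: +{d}
  S→c A: FOLLOW(A) ⊇ FOLLOW(S) ⊇ {$}; new: +{$}
  S→d B: FOLLOW(B) ⊇ FOLLOW(S) ⊇ {$}; new: +{$}
  FOLLOW(S)={$}  FOLLOW(A)={$,a,d}  FOLLOW(B)={$}
round 2: — fixpoint
  FOLLOW(S)={$}  FOLLOW(A)={$,a,d}  FOLLOW(B)={$}

FOLLOW(A) = ["$", "a", "d"]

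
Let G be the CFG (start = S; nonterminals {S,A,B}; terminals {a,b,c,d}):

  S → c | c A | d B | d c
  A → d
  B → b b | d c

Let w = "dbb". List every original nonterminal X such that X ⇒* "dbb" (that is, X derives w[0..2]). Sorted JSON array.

CNF form of G:
  S -> T1 B | T1 T2 | T2 A | c
  A -> d
  B -> T0 T0 | T1 T2
  T0 -> b
  T1 -> d
  T2 -> c

Fill CYK table bottom-up, restricted to cells inside w[0..2]:
  cell(0,0) d: {A,T1}  orig:{A}
  cell(1,1) b: {T0}  orig:{}
  cell(2,2) b: {T0}  orig:{}
  cell(0,1) db: ∅
  cell(1,2) bb: {B}
  cell(0,2) dbb: {S}

Original NTs in T[0,2] deriving "dbb": ["S"]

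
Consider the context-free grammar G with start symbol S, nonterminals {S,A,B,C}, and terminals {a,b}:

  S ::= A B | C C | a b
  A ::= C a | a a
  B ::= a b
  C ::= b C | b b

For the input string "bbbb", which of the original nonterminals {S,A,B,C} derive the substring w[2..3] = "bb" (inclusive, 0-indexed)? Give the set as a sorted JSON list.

Convert to CNF:
  S -> A B | C C | T0 T1
  A -> C T0 | T0 T0
  B -> T0 T1
  C -> T1 C | T1 T1
  T0 -> a
  T1 -> b

CYK fill, restricted to cells inside w[2..3]:
  T[2,2] 'b' = {T1}  orig:{}
  T[3,3] 'b' = {T1}  orig:{}
  T[2,3] 'bb' = {C}

Original NTs in T[2,3] deriving "bb": ["C"]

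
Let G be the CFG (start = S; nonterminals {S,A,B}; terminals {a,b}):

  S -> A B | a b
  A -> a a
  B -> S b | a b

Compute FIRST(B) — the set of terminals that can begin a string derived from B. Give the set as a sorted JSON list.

Compute FIRST by fixpoint:
iter 1:
  A via A→a a: +{a}
  B via B→a b: +{a}
  S via S→A B: +{a}
  S: {a}  A: {a}  B: {a}
iter 2: done
  S: {a}  A: {a}  B: {a}

FIRST(B) = ["a"]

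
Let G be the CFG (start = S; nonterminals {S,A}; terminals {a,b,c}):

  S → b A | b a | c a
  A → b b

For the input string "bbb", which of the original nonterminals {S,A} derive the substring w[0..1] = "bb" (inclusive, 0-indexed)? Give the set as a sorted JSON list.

CNF form of G:
  S -> T0 A | T0 T1 | T2 T1
  A -> T0 T0
  T0 -> b
  T1 -> a
  T2 -> c

CYK fill (cells [i..j] with 0 ≤ i ≤ j ≤ 1 only):
  cell(0,0) b: {T0}  orig:{}
  cell(1,1) b: {T0}  orig:{}
  cell(0,1) bb: {A}

Original NTs in T[0,1] deriving "bb": ["A"]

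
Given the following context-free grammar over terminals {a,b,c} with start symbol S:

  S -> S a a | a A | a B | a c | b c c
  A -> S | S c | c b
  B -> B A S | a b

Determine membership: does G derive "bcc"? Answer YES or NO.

Convert to CNF:
  S -> S X6 | T0 A | T0 B | T0 T1 | T2 X7
  A -> S T1 | S X3 | T0 A | T0 B | T0 T1 | T1 T2 | T2 X4
  B -> B X5 | T0 T2
  T0 -> a
  T1 -> c
  T2 -> b
  X3 -> T0 T0
  X4 -> T1 T1
  X5 -> A S
  X6 -> T0 T0
  X7 -> T1 T1

CYK fill:
  T[0,0] 'b' = {T2}  orig:{}
  T[1,1] 'c' = {T1}  orig:{}
  T[2,2] 'c' = {T1}  orig:{}
  T[0,1] 'bc' = ∅
  T[1,2] 'cc' = {X4,X7}  orig:{}
  T[0,2] 'bcc' = {A,S}

S ∈ T[0,2] ⇒ YES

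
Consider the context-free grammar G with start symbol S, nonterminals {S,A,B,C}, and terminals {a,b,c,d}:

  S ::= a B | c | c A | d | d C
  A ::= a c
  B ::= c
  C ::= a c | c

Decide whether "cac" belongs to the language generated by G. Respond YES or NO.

Convert to CNF:
  S -> T0 B | T1 A | T2 C | c | d
  A -> T0 T1
  B -> c
  C -> T0 T1 | c
  T0 -> a
  T1 -> c
  T2 -> d

CYK fill:
  T[0,0] 'c' = {B,C,S,T1}  orig:{B,C,S}
  T[1,1] 'a' = {T0}  orig:{}
  T[2,2] 'c' = {B,C,S,T1}  orig:{B,C,S}
  T[0,1] 'ca' = ∅
  T[1,2] 'ac' = {A,C,S}
  T[0,2] 'cac' = {S}

S ∈ T[0,2] ⇒ YES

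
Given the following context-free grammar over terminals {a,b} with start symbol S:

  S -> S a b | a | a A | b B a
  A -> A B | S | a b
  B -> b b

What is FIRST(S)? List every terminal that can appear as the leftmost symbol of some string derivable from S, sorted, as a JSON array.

FIRST sets, iterate to fixpoint:
round 1:
  A via A→a b: +{a}
  B via B→b b: +{b}
  S via S→a: +{a}
  S via S→b B a: +{b}
  S: {a,b}  A: {a}  B: {b}
round 2:
  A via A→S: +{b}
  S: {a,b}  A: {a,b}  B: {b}
round 3: done
  S: {a,b}  A: {a,b}  B: {b}

FIRST(S) = ["a", "b"]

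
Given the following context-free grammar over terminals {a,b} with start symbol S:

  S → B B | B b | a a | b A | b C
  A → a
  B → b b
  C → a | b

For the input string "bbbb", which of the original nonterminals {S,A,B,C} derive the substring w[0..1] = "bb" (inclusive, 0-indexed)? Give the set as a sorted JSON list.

CNF form of G:
  S -> B B | B T0 | T0 A | T0 C | T1 T1
  A -> a
  B -> T0 T0
  C -> a | b
  T0 -> b
  T1 -> a

CYK fill, restricted to cells inside w[0..1]:
  cell(0,0) b: {C,T0}  orig:{C}
  cell(1,1) b: {C,T0}  orig:{C}
  cell(0,1) bb: {B,S}

Original NTs in T[0,1] deriving "bb": ["B", "S"]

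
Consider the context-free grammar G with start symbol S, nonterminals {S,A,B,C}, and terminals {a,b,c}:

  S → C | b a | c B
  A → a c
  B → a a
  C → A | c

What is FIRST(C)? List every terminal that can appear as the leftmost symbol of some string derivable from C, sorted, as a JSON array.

FIRST sets, iterate to fixpoint:
pass 1:
  A via A→a c: +{a}
  B via B→a a: +{a}
  C via C→A: +{a}
  C via C→c: +{c}
  S via S→C: +{a,c}
  S via S→b a: +{b}
  FIRST[S]={a,b,c}  FIRST[A]={a}  FIRST[B]={a}  FIRST[C]={a,c}
pass 2: done
  FIRST[S]={a,b,c}  FIRST[A]={a}  FIRST[B]={a}  FIRST[C]={a,c}

FIRST(C) = ["a", "c"]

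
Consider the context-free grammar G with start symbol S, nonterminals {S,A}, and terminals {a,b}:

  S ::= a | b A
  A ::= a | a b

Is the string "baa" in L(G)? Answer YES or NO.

CNF form of G:
  S -> T1 A | a
  A -> T0 T1 | a
  T0 -> a
  T1 -> b

Fill CYK table bottom-up:
  [0..0]={T1}  "b"  orig:{}
  [1..1]={A,S,T0}  "a"  orig:{A,S}
  [2..2]={A,S,T0}  "a"  orig:{A,S}
  [0..1]={S}  "ba"
  [1..2]=∅  "aa"
  [0..2]=∅  "baa"

S ∉ T[0,2] ⇒ NO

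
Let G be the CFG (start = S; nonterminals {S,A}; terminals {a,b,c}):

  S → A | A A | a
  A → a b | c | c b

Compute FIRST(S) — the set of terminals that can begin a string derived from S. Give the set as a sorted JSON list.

FIRST sets, iterate to fixpoint:
pass 1:
  A via A→a b: +{a}
  A via A→c: +{c}
  S via S→A: +{a,c}
  FIRST(S)={a,c}  FIRST(A)={a,c}
pass 2: (no change)
  FIRST(S)={a,c}  FIRST(A)={a,c}

FIRST(S) = ["a", "c"]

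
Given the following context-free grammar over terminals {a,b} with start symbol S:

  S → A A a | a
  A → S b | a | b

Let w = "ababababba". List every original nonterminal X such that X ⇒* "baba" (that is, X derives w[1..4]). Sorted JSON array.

Convert to CNF:
  S -> A X2 | a
  A -> S T0 | a | b
  T0 -> b
  T1 -> a
  X2 -> A T1

CYK table (by increasing span) — only the sub-triangle for w[1..4]:
  cell(1,1) b: {A,T0}  orig:{A}
  cell(2,2) a: {A,S,T1}  orig:{A,S}
  cell(3,3) b: {A,T0}  orig:{A}
  cell(4,4) a: {A,S,T1}  orig:{A,S}
  cell(1,2) ba: {X2}  orig:{}
  cell(2,3) ab: {A}
  cell(3,4) ba: {X2}  orig:{}
  cell(1,3) bab: ∅
  cell(2,4) aba: {S,X2}  orig:{S}
  cell(1,4) baba: {S}

Original NTs in T[1,4] deriving "baba": ["S"]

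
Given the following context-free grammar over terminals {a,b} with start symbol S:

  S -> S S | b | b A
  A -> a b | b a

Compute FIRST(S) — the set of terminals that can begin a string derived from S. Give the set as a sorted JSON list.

Compute FIRST by fixpoint:
pass 1:
  A via A→a b: +{a}
  A via A→b a: +{b}
  S via S→b: +{b}
  FIRST(S)={b}  FIRST(A)={a,b}
pass 2: done
  FIRST(S)={b}  FIRST(A)={a,b}

FIRST(S) = ["b"]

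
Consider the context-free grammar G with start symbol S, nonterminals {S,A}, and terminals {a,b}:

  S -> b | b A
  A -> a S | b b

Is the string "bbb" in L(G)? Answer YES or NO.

Convert to CNF:
  S -> T1 A | b
  A -> T0 S | T1 T1
  T0 -> a
  T1 -> b

Fill CYK table bottom-up:
  T[0,0] 'b' = {S,T1}  orig:{S}
  T[1,1] 'b' = {S,T1}  orig:{S}
  T[2,2] 'b' = {S,T1}  orig:{S}
  T[0,1] 'bb' = {A}
  T[1,2] 'bb' = {A}
  T[0,2] 'bbb' = {S}

S ∈ T[0,2] ⇒ YES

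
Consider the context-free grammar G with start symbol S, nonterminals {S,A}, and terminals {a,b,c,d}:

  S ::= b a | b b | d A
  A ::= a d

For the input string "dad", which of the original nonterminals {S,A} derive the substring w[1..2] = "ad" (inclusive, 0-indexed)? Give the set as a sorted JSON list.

CNF form of G:
  S -> T1 A | T2 T0 | T2 T2
  A -> T0 T1
  T0 -> a
  T1 -> d
  T2 -> b

Fill CYK table bottom-up, restricted to cells inside w[1..2]:
  [1..1]={T0}  "a"  orig:{}
  [2..2]={T1}  "d"  orig:{}
  [1..2]={A}  "ad"

Original NTs in T[1,2] deriving "ad": ["A"]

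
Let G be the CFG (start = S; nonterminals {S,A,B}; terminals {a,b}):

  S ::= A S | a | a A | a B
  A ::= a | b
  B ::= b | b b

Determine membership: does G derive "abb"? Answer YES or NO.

Convert to CNF:
  S -> A S | T1 A | T1 B | a
  A -> a | b
  B -> T0 T0 | b
  T0 -> b
  T1 -> a

CYK table (by increasing span):
  [0..0]={A,S,T1}  "a"  orig:{A,S}
  [1..1]={A,B,T0}  "b"  orig:{A,B}
  [2..2]={A,B,T0}  "b"  orig:{A,B}
  [0..1]={S}  "ab"
  [1..2]={B}  "bb"
  [0..2]={S}  "abb"

S ∈ T[0,2] ⇒ YES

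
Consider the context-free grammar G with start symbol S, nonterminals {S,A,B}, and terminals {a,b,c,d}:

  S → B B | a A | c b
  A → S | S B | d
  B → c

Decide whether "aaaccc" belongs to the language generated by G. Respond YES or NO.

Convert to CNF:
  S -> B B | T0 A | T1 T2
  A -> B B | S B | T0 A | T1 T2 | d
  B -> c
  T0 -> a
  T1 -> c
  T2 -> b

CYK table (by increasing span):
  T[0,0] 'a' = {T0}  orig:{}
  T[1,1] 'a' = {T0}  orig:{}
  T[2,2] 'a' = {T0}  orig:{}
  T[3,3] 'c' = {B,T1}  orig:{B}
  T[4,4] 'c' = {B,T1}  orig:{B}
  T[5,5] 'c' = {B,T1}  orig:{B}
  T[0,1] 'aa' = ∅
  T[1,2] 'aa' = ∅
  T[2,3] 'ac' = ∅
  T[3,4] 'cc' = {A,S}
  T[4,5] 'cc' = {A,S}
  T[0,2] 'aaa' = ∅
  T[1,3] 'aac' = ∅
  T[2,4] 'acc' = {A,S}
  T[3,5] 'ccc' = {A}
  T[0,3] 'aaac' = ∅
  T[1,4] 'aacc' = {A,S}
  T[2,5] 'accc' = {A,S}
  T[0,4] 'aaacc' = {A,S}
  T[1,5] 'aaccc' = {A,S}
  T[0,5] 'aaaccc' = {A,S}

S ∈ T[0,5] ⇒ YES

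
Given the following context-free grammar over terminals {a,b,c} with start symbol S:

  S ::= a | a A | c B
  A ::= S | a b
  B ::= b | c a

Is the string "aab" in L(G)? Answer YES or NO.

Convert to CNF:
  S -> T0 A | T2 B | a
  A -> T0 A | T0 T1 | T2 B | a
  B -> T2 T0 | b
  T0 -> a
  T1 -> b
  T2 -> c

CYK fill:
  [0..0]={A,S,T0}  "a"  orig:{A,S}
  [1..1]={A,S,T0}  "a"  orig:{A,S}
  [2..2]={B,T1}  "b"  orig:{B}
  [0..1]={A,S}  "aa"
  [1..2]={A}  "ab"
  [0..2]={A,S}  "aab"

S ∈ T[0,2] ⇒ YES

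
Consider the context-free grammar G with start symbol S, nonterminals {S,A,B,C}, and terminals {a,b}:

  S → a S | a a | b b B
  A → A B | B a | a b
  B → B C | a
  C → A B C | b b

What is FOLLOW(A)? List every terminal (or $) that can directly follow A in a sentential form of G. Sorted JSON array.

FIRST iteration:
[1]
  A via A→a b: +{a}
  B via B→a: +{a}
  C via C→A B C: +{a}
  C via C→b b: +{b}
  S via S→a S: +{a}
  S via S→b b B: +{b}
  S: {a,b}  A: {a}  B: {a}  C: {a,b}
[2] done
  S: {a,b}  A: {a}  B: {a}  C: {a,b}

FOLLOW iteration:
initialize: $ ∈ FOLLOW(S)
[1]
  A→A B: FOLLOW(A) ⊇ FIRST(B) = {a}; new: +{a}
  A→A B: FOLLOW(B) ⊇ FOLLOW(A) ⊇ {a}; new: +{a}
  B→B C: FOLLOW(B) ⊇ FIRST(C) = {a,b}; new: +{b}
  B→B C: FOLLOW(C) ⊇ FOLLOW(B) ⊇ {a,b}; new: +{a,b}
  S→b b B: FOLLOW(B) ⊇ FOLLOW(S) ⊇ {$}; new: +{$}
  S: {$}  A: {a}  B: {$,a,b}  C: {a,b}
[2]
  B→B C: FOLLOW(C) ⊇ FOLLOW(B) ⊇ {$,a,b}; new: +{$}
  S: {$}  A: {a}  B: {$,a,b}  C: {$,a,b}
[3] done
  S: {$}  A: {a}  B: {$,a,b}  C: {$,a,b}

FOLLOW(A) = ["a"]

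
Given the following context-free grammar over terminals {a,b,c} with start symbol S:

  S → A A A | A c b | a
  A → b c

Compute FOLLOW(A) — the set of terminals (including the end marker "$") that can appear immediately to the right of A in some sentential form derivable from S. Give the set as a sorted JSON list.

Compute FIRST by fixpoint:
round 1:
  A via A→b c: +{b}
  S via S→A A A: +{b}
  S via S→a: +{a}
  FIRST(S)={a,b}  FIRST(A)={b}
round 2: (no change)
  FIRST(S)={a,b}  FIRST(A)={b}

Compute FOLLOW by fixpoint:
seed FOLLOW(S) with $
[1]
  S→A A A: FOLLOW(A) ⊇ FIRST(A) = {b}; new: +{b}
  S→A A A: FOLLOW(A) ⊇ FOLLOW(S) ⊇ {$}; new: +{$}
  S→A c b: FOLLOW(A) ⊇ FIRST(c) = {c}; new: +{c}
  S: {$}  A: {$,b,c}
[2] (no change)
  S: {$}  A: {$,b,c}

FOLLOW(A) = ["$", "b", "c"]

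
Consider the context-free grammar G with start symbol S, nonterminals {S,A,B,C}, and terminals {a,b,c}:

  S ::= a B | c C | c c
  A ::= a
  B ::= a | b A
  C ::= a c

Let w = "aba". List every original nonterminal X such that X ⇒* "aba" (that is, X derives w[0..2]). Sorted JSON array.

Convert to CNF:
  S -> T1 B | T2 C | T2 T2
  A -> a
  B -> T0 A | a
  C -> T1 T2
  T0 -> b
  T1 -> a
  T2 -> c

CYK fill (cells [i..j] with 0 ≤ i ≤ j ≤ 2 only):
  T[0,0] 'a' = {A,B,T1}  orig:{A,B}
  T[1,1] 'b' = {T0}  orig:{}
  T[2,2] 'a' = {A,B,T1}  orig:{A,B}
  T[0,1] 'ab' = ∅
  T[1,2] 'ba' = {B}
  T[0,2] 'aba' = {S}

Original NTs in T[0,2] deriving "aba": ["S"]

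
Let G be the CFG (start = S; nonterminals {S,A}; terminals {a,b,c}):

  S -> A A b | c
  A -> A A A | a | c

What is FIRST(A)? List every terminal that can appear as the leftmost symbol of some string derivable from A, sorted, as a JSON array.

Compute FIRST by fixpoint:
[1]
  A via A→a: +{a}
  A via A→c: +{c}
  S via S→A A b: +{a,c}
  FIRST[S]={a,c}  FIRST[A]={a,c}
[2] (stable)
  FIRST[S]={a,c}  FIRST[A]={a,c}

FIRST(A) = ["a", "c"]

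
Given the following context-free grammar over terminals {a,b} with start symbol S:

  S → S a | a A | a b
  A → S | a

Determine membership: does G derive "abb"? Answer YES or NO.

Convert to CNF:
  S -> S T0 | T0 A | T0 T1
  A -> S T0 | T0 A | T0 T1 | a
  T0 -> a
  T1 -> b

Fill CYK table bottom-up:
  cell(0,0) a: {A,T0}  orig:{A}
  cell(1,1) b: {T1}  orig:{}
  cell(2,2) b: {T1}  orig:{}
  cell(0,1) ab: {A,S}
  cell(1,2) bb: ∅
  cell(0,2) abb: ∅

S ∉ T[0,2] ⇒ NO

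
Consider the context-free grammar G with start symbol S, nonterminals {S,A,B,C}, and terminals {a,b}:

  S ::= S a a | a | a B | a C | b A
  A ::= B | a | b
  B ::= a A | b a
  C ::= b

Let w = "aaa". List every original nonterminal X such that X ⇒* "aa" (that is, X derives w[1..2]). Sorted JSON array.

CNF form of G:
  S -> S X2 | T0 B | T0 C | T1 A | a
  A -> T0 A | T1 T0 | a | b
  B -> T0 A | T1 T0
  C -> b
  T0 -> a
  T1 -> b
  X2 -> T0 T0

Fill CYK table bottom-up (cells [i..j] with 1 ≤ i ≤ j ≤ 2 only):
  [1..1]={A,S,T0}  "a"  orig:{A,S}
  [2..2]={A,S,T0}  "a"  orig:{A,S}
  [1..2]={A,B,X2}  "aa"  orig:{A,B}

Original NTs in T[1,2] deriving "aa": ["A", "B"]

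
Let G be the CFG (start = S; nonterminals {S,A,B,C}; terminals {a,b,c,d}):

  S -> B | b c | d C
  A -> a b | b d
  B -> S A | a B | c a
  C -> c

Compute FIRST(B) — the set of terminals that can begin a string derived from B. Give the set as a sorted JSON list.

Compute FIRST by fixpoint:
iter 1:
  A via A→a b: +{a}
  A via A→b d: +{b}
  B via B→a B: +{a}
  B via B→c a: +{c}
  C via C→c: +{c}
  S via S→B: +{a,c}
  S via S→b c: +{b}
  S via S→d C: +{d}
  FIRST(S)={a,b,c,d}  FIRST(A)={a,b}  FIRST(B)={a,c}  FIRST(C)={c}
iter 2:
  B via B→S A: +{b,d}
  FIRST(S)={a,b,c,d}  FIRST(A)={a,b}  FIRST(B)={a,b,c,d}  FIRST(C)={c}
iter 3: done
  FIRST(S)={a,b,c,d}  FIRST(A)={a,b}  FIRST(B)={a,b,c,d}  FIRST(C)={c}

FIRST(B) = ["a", "b", "c", "d"]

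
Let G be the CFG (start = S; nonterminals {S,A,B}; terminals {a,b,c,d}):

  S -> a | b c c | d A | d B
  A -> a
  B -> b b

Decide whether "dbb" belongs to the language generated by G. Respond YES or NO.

CNF form of G:
  S -> T0 X3 | T2 A | T2 B | a
  A -> a
  B -> T0 T0
  T0 -> b
  T1 -> c
  T2 -> d
  X3 -> T1 T1

Fill CYK table bottom-up:
  [0..0]={T2}  "d"  orig:{}
  [1..1]={T0}  "b"  orig:{}
  [2..2]={T0}  "b"  orig:{}
  [0..1]=∅  "db"
  [1..2]={B}  "bb"
  [0..2]={S}  "dbb"

S ∈ T[0,2] ⇒ YES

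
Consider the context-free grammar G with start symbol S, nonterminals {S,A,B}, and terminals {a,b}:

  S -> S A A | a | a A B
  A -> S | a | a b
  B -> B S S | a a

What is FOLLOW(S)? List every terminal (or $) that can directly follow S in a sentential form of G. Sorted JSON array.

FIRST sets, iterate to fixpoint:
iter 1:
  A via A→a: +{a}
  B via B→a a: +{a}
  S via S→a: +{a}
  FIRST(S)={a}  FIRST(A)={a}  FIRST(B)={a}
iter 2: done
  FIRST(S)={a}  FIRST(A)={a}  FIRST(B)={a}

Compute FOLLOW by fixpoint:
FOLLOW(S) := {$}
iter 1:
  B→B S S: FOLLOW(B) ⊇ FIRST(S) = {a}; new: +{a}
  B→B S S: FOLLOW(S) ⊇ FIRST(S) = {a}; new: +{a}
  S→S A A: FOLLOW(A) ⊇ FIRST(A) = {a}; new: +{a}
  S→S A A: FOLLOW(A) ⊇ FOLLOW(S) ⊇ {$,a}; new: +{$}
  S→a A B: FOLLOW(B) ⊇ FOLLOW(S) ⊇ {$,a}; new: +{$}
  FOLLOW[S]={$,a}  FOLLOW[A]={$,a}  FOLLOW[B]={$,a}
iter 2: — fixpoint
  FOLLOW[S]={$,a}  FOLLOW[A]={$,a}  FOLLOW[B]={$,a}

FOLLOW(S) = ["$", "a"]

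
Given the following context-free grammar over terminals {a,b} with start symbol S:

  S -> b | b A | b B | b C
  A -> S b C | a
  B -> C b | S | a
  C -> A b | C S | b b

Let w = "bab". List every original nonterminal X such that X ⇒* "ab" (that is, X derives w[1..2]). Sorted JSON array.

Convert to CNF:
  S -> T0 A | T0 B | T0 C | b
  A -> S X1 | a
  B -> C T0 | T0 A | T0 B | T0 C | a | b
  C -> A T0 | C S | T0 T0
  T0 -> b
  X1 -> T0 C

Fill CYK table bottom-up — only the sub-triangle for w[1..2]:
  cell(1,1) a: {A,B}
  cell(2,2) b: {B,S,T0}  orig:{B,S}
  cell(1,2) ab: {C}

Original NTs in T[1,2] deriving "ab": ["C"]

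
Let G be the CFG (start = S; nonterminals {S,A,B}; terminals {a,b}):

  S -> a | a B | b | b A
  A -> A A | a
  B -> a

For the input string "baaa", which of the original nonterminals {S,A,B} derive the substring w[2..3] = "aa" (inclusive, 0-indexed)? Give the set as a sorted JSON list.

CNF form of G:
  S -> T0 B | T1 A | a | b
  A -> A A | a
  B -> a
  T0 -> a
  T1 -> b

CYK fill — only the sub-triangle for w[2..3]:
  [2..2]={A,B,S,T0}  "a"  orig:{A,B,S}
  [3..3]={A,B,S,T0}  "a"  orig:{A,B,S}
  [2..3]={A,S}  "aa"

Original NTs in T[2,3] deriving "aa": ["A", "S"]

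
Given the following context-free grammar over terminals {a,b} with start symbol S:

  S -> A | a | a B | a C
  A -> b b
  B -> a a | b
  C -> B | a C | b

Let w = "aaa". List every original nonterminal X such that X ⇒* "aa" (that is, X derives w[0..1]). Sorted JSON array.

Convert to CNF:
  S -> T0 T0 | T1 B | T1 C | a
  A -> T0 T0
  B -> T1 T1 | b
  C -> T1 C | T1 T1 | b
  T0 -> b
  T1 -> a

CYK fill — only the sub-triangle for w[0..1]:
  T[0,0] 'a' = {S,T1}  orig:{S}
  T[1,1] 'a' = {S,T1}  orig:{S}
  T[0,1] 'aa' = {B,C}

Original NTs in T[0,1] deriving "aa": ["B", "C"]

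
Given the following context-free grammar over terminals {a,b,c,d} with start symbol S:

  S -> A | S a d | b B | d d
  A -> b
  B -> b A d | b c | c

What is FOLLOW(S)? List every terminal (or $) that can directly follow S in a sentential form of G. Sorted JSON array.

FIRST iteration:
[1]
  A via A→b: +{b}
  B via B→b A d: +{b}
  B via B→c: +{c}
  S via S→A: +{b}
  S via S→d d: +{d}
  S: {b,d}  A: {b}  B: {b,c}
[2] — fixpoint
  S: {b,d}  A: {b}  B: {b,c}

FOLLOW iteration:
seed FOLLOW(S) with $
round 1:
  B→b A d: FOLLOW(A) ⊇ FIRST(d) = {d}; new: +{d}
  S→A: FOLLOW(A) ⊇ FOLLOW(S) ⊇ {$}; new: +{$}
  S→S a d: FOLLOW(S) ⊇ FIRST(a) = {a}; new: +{a}
  S→b B: FOLLOW(B) ⊇ FOLLOW(S) ⊇ {$,a}; new: +{$,a}
  S: {$,a}  A: {$,d}  B: {$,a}
round 2:
  S→A: FOLLOW(A) ⊇ FOLLOW(S) ⊇ {$,a}; new: +{a}
  S: {$,a}  A: {$,a,d}  B: {$,a}
round 3: (no change)
  S: {$,a}  A: {$,a,d}  B: {$,a}

FOLLOW(S) = ["$", "a"]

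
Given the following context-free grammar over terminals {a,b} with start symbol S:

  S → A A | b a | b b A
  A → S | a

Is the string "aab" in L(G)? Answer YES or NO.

Convert to CNF:
  S -> A A | T0 T1 | T0 X3
  A -> A A | T0 T1 | T0 X2 | a
  T0 -> b
  T1 -> a
  X2 -> T0 A
  X3 -> T0 A

CYK fill:
  T[0,0] 'a' = {A,T1}  orig:{A}
  T[1,1] 'a' = {A,T1}  orig:{A}
  T[2,2] 'b' = {T0}  orig:{}
  T[0,1] 'aa' = {A,S}
  T[1,2] 'ab' = ∅
  T[0,2] 'aab' = ∅

S ∉ T[0,2] ⇒ NO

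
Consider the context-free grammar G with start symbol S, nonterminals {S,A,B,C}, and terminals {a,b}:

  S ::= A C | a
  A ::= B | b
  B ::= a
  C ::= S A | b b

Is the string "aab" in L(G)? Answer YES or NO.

CNF form of G:
  S -> A C | a
  A -> a | b
  B -> a
  C -> S A | T0 T0
  T0 -> b

CYK fill:
  [0..0]={A,B,S}  "a"
  [1..1]={A,B,S}  "a"
  [2..2]={A,T0}  "b"  orig:{A}
  [0..1]={C}  "aa"
  [1..2]={C}  "ab"
  [0..2]={S}  "aab"

S ∈ T[0,2] ⇒ YES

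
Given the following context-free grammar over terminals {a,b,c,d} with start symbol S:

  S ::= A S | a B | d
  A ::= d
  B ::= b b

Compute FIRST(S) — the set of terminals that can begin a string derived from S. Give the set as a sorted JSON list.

FIRST sets, iterate to fixpoint:
pass 1:
  A via A→d: +{d}
  B via B→b b: +{b}
  S via S→A S: +{d}
  S via S→a B: +{a}
  S: {a,d}  A: {d}  B: {b}
pass 2: done
  S: {a,d}  A: {d}  B: {b}

FIRST(S) = ["a", "d"]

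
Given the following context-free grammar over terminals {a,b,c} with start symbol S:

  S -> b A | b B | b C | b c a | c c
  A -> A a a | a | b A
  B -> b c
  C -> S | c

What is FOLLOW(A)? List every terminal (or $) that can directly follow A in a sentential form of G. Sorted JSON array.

FIRST iteration:
pass 1:
  A via A→a: +{a}
  A via A→b A: +{b}
  B via B→b c: +{b}
  C via C→c: +{c}
  S via S→b A: +{b}
  S via S→c c: +{c}
  S: {b,c}  A: {a,b}  B: {b}  C: {c}
pass 2:
  C via C→S: +{b}
  S: {b,c}  A: {a,b}  B: {b}  C: {b,c}
pass 3: (no change)
  S: {b,c}  A: {a,b}  B: {b}  C: {b,c}

FOLLOW sets:
seed FOLLOW(S) with $
round 1:
  A→A a a: FOLLOW(A) ⊇ FIRST(a) = {a}; new: +{a}
  S→b A: FOLLOW(A) ⊇ FOLLOW(S) ⊇ {$}; new: +{$}
  S→b B: FOLLOW(B) ⊇ FOLLOW(S) ⊇ {$}; new: +{$}
  S→b C: FOLLOW(C) ⊇ FOLLOW(S) ⊇ {$}; new: +{$}
  S: {$}  A: {$,a}  B: {$}  C: {$}
round 2: (stable)
  S: {$}  A: {$,a}  B: {$}  C: {$}

FOLLOW(A) = ["$", "a"]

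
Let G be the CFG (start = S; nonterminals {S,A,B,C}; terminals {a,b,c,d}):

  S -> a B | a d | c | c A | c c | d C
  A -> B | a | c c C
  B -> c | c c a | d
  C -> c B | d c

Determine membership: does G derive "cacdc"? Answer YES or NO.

Convert to CNF:
  S -> T0 A | T0 T0 | T1 B | T1 T2 | T2 C | c
  A -> T0 X3 | T0 X4 | a | c | d
  B -> T0 X5 | c | d
  C -> T0 B | T2 T0
  T0 -> c
  T1 -> a
  T2 -> d
  X3 -> T0 C
  X4 -> T0 T1
  X5 -> T0 T1

CYK fill:
  T[0,0] 'c' = {A,B,S,T0}  orig:{A,B,S}
  T[1,1] 'a' = {A,T1}  orig:{A}
  T[2,2] 'c' = {A,B,S,T0}  orig:{A,B,S}
  T[3,3] 'd' = {A,B,T2}  orig:{A,B}
  T[4,4] 'c' = {A,B,S,T0}  orig:{A,B,S}
  T[0,1] 'ca' = {S,X4,X5}  orig:{S}
  T[1,2] 'ac' = {S}
  T[2,3] 'cd' = {C,S}
  T[3,4] 'dc' = {C}
  T[0,2] 'cac' = ∅
  T[1,3] 'acd' = ∅
  T[2,4] 'cdc' = {X3}  orig:{}
  T[0,3] 'cacd' = ∅
  T[1,4] 'acdc' = ∅
  T[0,4] 'cacdc' = ∅

S ∉ T[0,4] ⇒ NO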